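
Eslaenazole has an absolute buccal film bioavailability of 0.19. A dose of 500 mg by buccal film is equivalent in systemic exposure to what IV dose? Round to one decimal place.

Systemic exposure from an extravascular dose = F × D_ev, so the equivalent IV dose is F × D_ev.
D_iv = F × D_ev = 0.19 × 500 = 95 mg

D_iv = 95.0 mg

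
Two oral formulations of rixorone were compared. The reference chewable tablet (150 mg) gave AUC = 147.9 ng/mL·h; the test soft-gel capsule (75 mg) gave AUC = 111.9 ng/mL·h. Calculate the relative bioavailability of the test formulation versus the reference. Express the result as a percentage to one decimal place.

F_rel = 151.3%

F_rel = (AUC_test/D_test) / (AUC_ref/D_ref)
      = (111.9/75) / (147.9/150)
      = 1.492 / 0.986 = 1.5132 = 151.32%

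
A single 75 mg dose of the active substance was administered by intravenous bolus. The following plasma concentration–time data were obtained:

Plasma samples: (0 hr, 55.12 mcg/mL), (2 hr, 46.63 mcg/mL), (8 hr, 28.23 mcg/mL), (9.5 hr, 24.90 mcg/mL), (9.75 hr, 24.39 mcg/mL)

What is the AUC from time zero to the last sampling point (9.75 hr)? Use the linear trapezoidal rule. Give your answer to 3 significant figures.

AUC = 372 mcg/mL·hr

Trapezoidal AUC_0→9.75:
  [0→2]: (55.12+46.63)/2 × 2 = 101.75
  [2→8]: (46.63+28.23)/2 × 6 = 224.58
  [8→9.5]: (28.23+24.90)/2 × 1.5 = 39.8475
  [9.5→9.75]: (24.90+24.39)/2 × 0.25 = 6.16125
  Sum = 372.33875 mcg/mL·hr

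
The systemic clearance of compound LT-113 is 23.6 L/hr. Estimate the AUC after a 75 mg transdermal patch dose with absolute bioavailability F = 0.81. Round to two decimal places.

AUC_0→∞ = F × Dose / CL
        = 0.81 × 75 / 23.6 = 2.57415 mg/L·hr

AUC = 2.57 mg/L·hr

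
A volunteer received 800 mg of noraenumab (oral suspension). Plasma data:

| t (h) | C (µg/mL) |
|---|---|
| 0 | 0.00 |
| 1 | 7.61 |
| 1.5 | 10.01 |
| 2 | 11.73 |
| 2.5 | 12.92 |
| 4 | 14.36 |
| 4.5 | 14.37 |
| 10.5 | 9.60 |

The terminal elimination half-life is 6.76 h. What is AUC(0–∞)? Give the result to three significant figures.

AUC = 213 µg/mL·h

Trapezoidal AUC_0→10.5:
  [0→1]: (0.00+7.61)/2 × 1 = 3.805
  [1→1.5]: (7.61+10.01)/2 × 0.5 = 4.405
  [1.5→2]: (10.01+11.73)/2 × 0.5 = 5.435
  [2→2.5]: (11.73+12.92)/2 × 0.5 = 6.1625
  [2.5→4]: (12.92+14.36)/2 × 1.5 = 20.46
  [4→4.5]: (14.36+14.37)/2 × 0.5 = 7.1825
  [4.5→10.5]: (14.37+9.60)/2 × 6 = 71.91
  Sum = 119.36 µg/mL·h
k_e = ln2 / t½ = 0.693147 / 6.76 = 0.1025 h^-1
Extrapolated tail: C_last / k_e = 9.60 / 0.1025 = 93.659
AUC_0→∞ = 119.36 + 93.659 = 213.019 µg/mL·h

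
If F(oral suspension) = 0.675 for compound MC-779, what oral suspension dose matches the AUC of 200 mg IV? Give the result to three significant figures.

For equal systemic exposure: F × D_ev = D_iv
D_ev = D_iv / F = 200 / 0.675 = 296.296 mg

D_oral = 296 mg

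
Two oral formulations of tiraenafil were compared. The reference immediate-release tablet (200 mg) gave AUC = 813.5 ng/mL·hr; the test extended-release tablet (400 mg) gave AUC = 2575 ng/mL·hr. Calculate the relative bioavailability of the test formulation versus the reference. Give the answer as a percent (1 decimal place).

F_rel = (AUC_test/D_test) / (AUC_ref/D_ref)
      = (2575/400) / (813.5/200)
      = 6.4375 / 4.0675 = 1.5827 = 158.27%

F_rel = 158.3%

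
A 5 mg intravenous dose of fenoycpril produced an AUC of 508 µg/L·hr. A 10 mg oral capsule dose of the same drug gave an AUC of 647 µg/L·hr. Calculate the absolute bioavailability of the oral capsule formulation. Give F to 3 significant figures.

F = 0.637

F = (AUC_ev / D_ev) / (AUC_iv / D_iv)
  = (647/10) / (508/5)
  = 64.7 / 101.6 = 0.6368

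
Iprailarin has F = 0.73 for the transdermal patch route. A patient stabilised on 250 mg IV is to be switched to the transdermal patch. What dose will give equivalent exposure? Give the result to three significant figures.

D_transdermal = 342 mg

For equal systemic exposure: F × D_ev = D_iv
D_ev = D_iv / F = 250 / 0.73 = 342.466 mg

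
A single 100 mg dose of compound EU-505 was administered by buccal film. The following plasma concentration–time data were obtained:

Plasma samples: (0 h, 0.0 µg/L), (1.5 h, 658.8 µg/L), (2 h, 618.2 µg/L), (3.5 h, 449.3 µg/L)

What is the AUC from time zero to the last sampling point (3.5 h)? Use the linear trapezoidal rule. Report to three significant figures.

AUC = 1610 µg/L·h

Trapezoidal AUC_0→3.5:
  [0→1.5]: (0.0+658.8)/2 × 1.5 = 494.1
  [1.5→2]: (658.8+618.2)/2 × 0.5 = 319.25
  [2→3.5]: (618.2+449.3)/2 × 1.5 = 800.625
  Sum = 1613.975 µg/L·h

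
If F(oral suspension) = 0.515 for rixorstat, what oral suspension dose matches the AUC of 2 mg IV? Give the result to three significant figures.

For equal systemic exposure: F × D_ev = D_iv
D_ev = D_iv / F = 2 / 0.515 = 3.8835 mg

D_oral = 3.88 mg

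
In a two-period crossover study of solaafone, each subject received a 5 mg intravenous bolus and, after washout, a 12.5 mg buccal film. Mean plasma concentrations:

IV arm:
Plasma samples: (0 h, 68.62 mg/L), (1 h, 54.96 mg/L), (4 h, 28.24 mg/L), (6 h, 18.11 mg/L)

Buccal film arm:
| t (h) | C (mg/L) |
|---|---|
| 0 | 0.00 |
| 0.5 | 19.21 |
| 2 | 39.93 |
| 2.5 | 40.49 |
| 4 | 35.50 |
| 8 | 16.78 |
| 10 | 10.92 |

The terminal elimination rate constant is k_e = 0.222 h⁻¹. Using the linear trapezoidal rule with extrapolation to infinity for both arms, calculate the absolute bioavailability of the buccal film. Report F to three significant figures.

Trapezoidal AUC_0→6 (IV):
  [0→1]: (68.62+54.96)/2 × 1 = 61.79
  [1→4]: (54.96+28.24)/2 × 3 = 124.8
  [4→6]: (28.24+18.11)/2 × 2 = 46.35
  Sum = 232.94 mg/L·h
IV tail: 18.11/0.222 = 81.577; AUC_iv,0→∞ = 232.94 + 81.577 = 314.517 mg/L·h
Trapezoidal AUC_0→10 (buccal film):
  [0→0.5]: (0.00+19.21)/2 × 0.5 = 4.8025
  [0.5→2]: (19.21+39.93)/2 × 1.5 = 44.355
  [2→2.5]: (39.93+40.49)/2 × 0.5 = 20.105
  [2.5→4]: (40.49+35.50)/2 × 1.5 = 56.9925
  [4→8]: (35.50+16.78)/2 × 4 = 104.56
  [8→10]: (16.78+10.92)/2 × 2 = 27.7
  Sum = 258.515 mg/L·h
buccal film tail: 10.92/0.222 = 49.189; AUC_ev,0→∞ = 258.515 + 49.189 = 307.704 mg/L·h
F = (AUC_ev/D_ev)/(AUC_iv/D_iv) = (307.704/12.5)/(314.517/5) = 24.61632/62.9034 = 0.3913

F = 0.391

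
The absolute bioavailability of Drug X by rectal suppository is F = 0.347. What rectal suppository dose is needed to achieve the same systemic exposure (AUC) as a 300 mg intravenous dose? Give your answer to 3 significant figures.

D_rectal = 865 mg

For equal systemic exposure: F × D_ev = D_iv
D_ev = D_iv / F = 300 / 0.347 = 864.553 mg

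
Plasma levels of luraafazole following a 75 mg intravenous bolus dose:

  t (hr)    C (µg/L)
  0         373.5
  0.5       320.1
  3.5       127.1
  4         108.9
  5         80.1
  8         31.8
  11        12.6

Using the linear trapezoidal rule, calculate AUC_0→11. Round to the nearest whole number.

Trapezoidal AUC_0→11:
  [0→0.5]: (373.5+320.1)/2 × 0.5 = 173.4
  [0.5→3.5]: (320.1+127.1)/2 × 3 = 670.8
  [3.5→4]: (127.1+108.9)/2 × 0.5 = 59.0
  [4→5]: (108.9+80.1)/2 × 1 = 94.5
  [5→8]: (80.1+31.8)/2 × 3 = 167.85
  [8→11]: (31.8+12.6)/2 × 3 = 66.6
  Sum = 1232.15 µg/L·hr

AUC = 1232 µg/L·hr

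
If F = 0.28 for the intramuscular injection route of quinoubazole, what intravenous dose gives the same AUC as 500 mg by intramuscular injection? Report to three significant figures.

Systemic exposure from an extravascular dose = F × D_ev, so the equivalent IV dose is F × D_ev.
D_iv = F × D_ev = 0.28 × 500 = 140 mg

D_iv = 140 mg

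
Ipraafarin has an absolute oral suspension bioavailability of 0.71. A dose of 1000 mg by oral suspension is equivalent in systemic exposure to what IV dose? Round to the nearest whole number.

Systemic exposure from an extravascular dose = F × D_ev, so the equivalent IV dose is F × D_ev.
D_iv = F × D_ev = 0.71 × 1000 = 710 mg

D_iv = 710 mg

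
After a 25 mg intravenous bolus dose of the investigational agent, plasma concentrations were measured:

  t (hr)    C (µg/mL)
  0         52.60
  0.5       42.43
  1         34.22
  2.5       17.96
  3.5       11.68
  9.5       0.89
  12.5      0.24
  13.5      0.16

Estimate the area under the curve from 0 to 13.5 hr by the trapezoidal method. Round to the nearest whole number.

AUC = 136 µg/mL·hr

Trapezoidal AUC_0→13.5:
  [0→0.5]: (52.60+42.43)/2 × 0.5 = 23.7575
  [0.5→1]: (42.43+34.22)/2 × 0.5 = 19.1625
  [1→2.5]: (34.22+17.96)/2 × 1.5 = 39.135
  [2.5→3.5]: (17.96+11.68)/2 × 1 = 14.82
  [3.5→9.5]: (11.68+0.89)/2 × 6 = 37.71
  [9.5→12.5]: (0.89+0.24)/2 × 3 = 1.695
  [12.5→13.5]: (0.24+0.16)/2 × 1 = 0.2
  Sum = 136.48 µg/mL·hr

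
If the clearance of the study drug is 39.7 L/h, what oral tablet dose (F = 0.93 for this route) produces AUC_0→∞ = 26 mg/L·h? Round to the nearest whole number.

Dose = 1110 mg

Dose = CL × AUC_0→∞ / F
     = 39.7 × 26 / 0.93 = 1109.89 mg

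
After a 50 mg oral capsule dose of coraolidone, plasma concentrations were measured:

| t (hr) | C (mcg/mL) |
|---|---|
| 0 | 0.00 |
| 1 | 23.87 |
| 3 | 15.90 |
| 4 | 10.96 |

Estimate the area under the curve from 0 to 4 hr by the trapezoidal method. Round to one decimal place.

Trapezoidal AUC_0→4:
  [0→1]: (0.00+23.87)/2 × 1 = 11.935
  [1→3]: (23.87+15.90)/2 × 2 = 39.77
  [3→4]: (15.90+10.96)/2 × 1 = 13.43
  Sum = 65.135 mcg/mL·hr

AUC = 65.1 mcg/mL·hr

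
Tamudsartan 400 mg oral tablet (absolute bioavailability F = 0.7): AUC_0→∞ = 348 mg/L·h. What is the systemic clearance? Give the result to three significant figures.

CL = 0.805 L/h

CL = F × Dose / AUC_0→∞
   = 0.7 × 400 / 348 = 0.804598 L/h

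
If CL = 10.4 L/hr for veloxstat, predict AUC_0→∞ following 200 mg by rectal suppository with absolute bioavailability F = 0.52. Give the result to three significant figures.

AUC = 10.0 mg/L·hr

AUC_0→∞ = F × Dose / CL
        = 0.52 × 200 / 10.4 = 10 mg/L·hr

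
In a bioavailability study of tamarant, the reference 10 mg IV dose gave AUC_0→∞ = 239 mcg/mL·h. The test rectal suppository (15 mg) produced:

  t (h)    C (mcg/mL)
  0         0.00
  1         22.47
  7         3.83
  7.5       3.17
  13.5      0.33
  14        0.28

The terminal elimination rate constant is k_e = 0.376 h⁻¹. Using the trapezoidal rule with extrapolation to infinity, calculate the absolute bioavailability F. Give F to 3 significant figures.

F = 0.288

Trapezoidal AUC_0→14 (rectal suppository):
  [0→1]: (0.00+22.47)/2 × 1 = 11.235
  [1→7]: (22.47+3.83)/2 × 6 = 78.9
  [7→7.5]: (3.83+3.17)/2 × 0.5 = 1.75
  [7.5→13.5]: (3.17+0.33)/2 × 6 = 10.5
  [13.5→14]: (0.33+0.28)/2 × 0.5 = 0.1525
  Sum = 102.5375 mcg/mL·h
Tail: C_last/k_e = 0.28/0.376 = 0.745
AUC_0→∞ (rectal suppository) = 102.5375 + 0.745 = 103.2825 mcg/mL·h
F = (AUC_ev/D_ev)/(AUC_iv/D_iv) = (103.2825/15)/(239/10) = 6.8855/23.9 = 0.2881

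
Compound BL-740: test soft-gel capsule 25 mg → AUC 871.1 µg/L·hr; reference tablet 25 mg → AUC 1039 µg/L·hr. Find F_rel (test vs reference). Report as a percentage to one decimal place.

F_rel = (AUC_test/D_test) / (AUC_ref/D_ref)
      = (871.1/25) / (1039/25)
      = 34.844 / 41.56 = 0.8384 = 83.84%

F_rel = 83.8%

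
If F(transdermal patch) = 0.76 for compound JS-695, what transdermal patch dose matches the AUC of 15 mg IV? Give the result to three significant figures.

D_transdermal = 19.7 mg

For equal systemic exposure: F × D_ev = D_iv
D_ev = D_iv / F = 15 / 0.76 = 19.7368 mg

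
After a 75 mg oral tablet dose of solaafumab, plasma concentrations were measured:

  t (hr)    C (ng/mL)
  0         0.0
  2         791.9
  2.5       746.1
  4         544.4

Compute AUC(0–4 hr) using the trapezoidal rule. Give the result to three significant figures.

Trapezoidal AUC_0→4:
  [0→2]: (0.0+791.9)/2 × 2 = 791.9
  [2→2.5]: (791.9+746.1)/2 × 0.5 = 384.5
  [2.5→4]: (746.1+544.4)/2 × 1.5 = 967.875
  Sum = 2144.275 ng/mL·hr

AUC = 2140 ng/mL·hr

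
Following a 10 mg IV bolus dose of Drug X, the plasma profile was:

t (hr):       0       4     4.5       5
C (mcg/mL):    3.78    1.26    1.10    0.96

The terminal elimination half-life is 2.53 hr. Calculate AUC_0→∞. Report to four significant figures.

AUC = 14.69 mcg/mL·hr

Trapezoidal AUC_0→5:
  [0→4]: (3.78+1.26)/2 × 4 = 10.08
  [4→4.5]: (1.26+1.10)/2 × 0.5 = 0.59
  [4.5→5]: (1.10+0.96)/2 × 0.5 = 0.515
  Sum = 11.185 mcg/mL·hr
k_e = ln2 / t½ = 0.693147 / 2.53 = 0.2740 hr^-1
Extrapolated tail: C_last / k_e = 0.96 / 0.274 = 3.504
AUC_0→∞ = 11.185 + 3.504 = 14.689 mcg/mL·hr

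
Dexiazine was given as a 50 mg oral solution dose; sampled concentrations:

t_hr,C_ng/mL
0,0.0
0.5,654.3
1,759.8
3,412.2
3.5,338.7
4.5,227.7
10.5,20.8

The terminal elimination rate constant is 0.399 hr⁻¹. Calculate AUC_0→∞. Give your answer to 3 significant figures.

AUC = 2960 ng/mL·hr

Trapezoidal AUC_0→10.5:
  [0→0.5]: (0.0+654.3)/2 × 0.5 = 163.575
  [0.5→1]: (654.3+759.8)/2 × 0.5 = 353.525
  [1→3]: (759.8+412.2)/2 × 2 = 1172.0
  [3→3.5]: (412.2+338.7)/2 × 0.5 = 187.725
  [3.5→4.5]: (338.7+227.7)/2 × 1 = 283.2
  [4.5→10.5]: (227.7+20.8)/2 × 6 = 745.5
  Sum = 2905.525 ng/mL·hr
Extrapolated tail: C_last / k_e = 20.8 / 0.399 = 52.130
AUC_0→∞ = 2905.525 + 52.130 = 2957.655 ng/mL·hr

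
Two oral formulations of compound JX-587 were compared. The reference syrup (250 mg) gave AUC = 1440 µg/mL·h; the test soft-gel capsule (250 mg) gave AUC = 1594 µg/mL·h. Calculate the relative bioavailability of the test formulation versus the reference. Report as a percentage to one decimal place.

F_rel = (AUC_test/D_test) / (AUC_ref/D_ref)
      = (1594/250) / (1440/250)
      = 6.376 / 5.76 = 1.1069 = 110.69%

F_rel = 110.7%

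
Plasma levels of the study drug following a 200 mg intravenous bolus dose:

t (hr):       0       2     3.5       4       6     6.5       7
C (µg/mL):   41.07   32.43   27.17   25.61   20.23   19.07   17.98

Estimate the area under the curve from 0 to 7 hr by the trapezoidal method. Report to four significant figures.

AUC = 196.3 µg/mL·hr

Trapezoidal AUC_0→7:
  [0→2]: (41.07+32.43)/2 × 2 = 73.5
  [2→3.5]: (32.43+27.17)/2 × 1.5 = 44.7
  [3.5→4]: (27.17+25.61)/2 × 0.5 = 13.195
  [4→6]: (25.61+20.23)/2 × 2 = 45.84
  [6→6.5]: (20.23+19.07)/2 × 0.5 = 9.825
  [6.5→7]: (19.07+17.98)/2 × 0.5 = 9.2625
  Sum = 196.3225 µg/mL·hr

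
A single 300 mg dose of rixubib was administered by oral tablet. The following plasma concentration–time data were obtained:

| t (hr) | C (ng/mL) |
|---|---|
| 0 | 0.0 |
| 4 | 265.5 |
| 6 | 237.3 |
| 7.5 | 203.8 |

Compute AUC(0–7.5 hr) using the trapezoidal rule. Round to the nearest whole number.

Trapezoidal AUC_0→7.5:
  [0→4]: (0.0+265.5)/2 × 4 = 531.0
  [4→6]: (265.5+237.3)/2 × 2 = 502.8
  [6→7.5]: (237.3+203.8)/2 × 1.5 = 330.825
  Sum = 1364.625 ng/mL·hr

AUC = 1365 ng/mL·hr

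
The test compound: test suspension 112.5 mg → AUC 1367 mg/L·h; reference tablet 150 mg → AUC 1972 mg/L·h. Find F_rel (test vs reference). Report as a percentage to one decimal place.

F_rel = (AUC_test/D_test) / (AUC_ref/D_ref)
      = (1367/112.5) / (1972/150)
      = 12.1511 / 13.1467 = 0.9243 = 92.43%

F_rel = 92.4%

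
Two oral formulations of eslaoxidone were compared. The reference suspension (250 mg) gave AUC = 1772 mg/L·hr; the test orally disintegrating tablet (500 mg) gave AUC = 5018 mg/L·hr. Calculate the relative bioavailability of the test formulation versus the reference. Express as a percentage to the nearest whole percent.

F_rel = (AUC_test/D_test) / (AUC_ref/D_ref)
      = (5018/500) / (1772/250)
      = 10.036 / 7.088 = 1.4159 = 141.59%

F_rel = 142%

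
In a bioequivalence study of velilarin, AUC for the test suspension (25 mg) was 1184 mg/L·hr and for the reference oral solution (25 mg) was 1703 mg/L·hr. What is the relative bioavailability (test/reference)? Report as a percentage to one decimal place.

F_rel = (AUC_test/D_test) / (AUC_ref/D_ref)
      = (1184/25) / (1703/25)
      = 47.36 / 68.12 = 0.6952 = 69.52%

F_rel = 69.5%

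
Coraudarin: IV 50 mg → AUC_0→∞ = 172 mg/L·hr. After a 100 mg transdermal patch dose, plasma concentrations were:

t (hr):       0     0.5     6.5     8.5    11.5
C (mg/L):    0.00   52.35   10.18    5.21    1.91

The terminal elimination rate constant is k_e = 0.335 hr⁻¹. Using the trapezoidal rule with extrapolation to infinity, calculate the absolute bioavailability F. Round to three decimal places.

Trapezoidal AUC_0→11.5 (transdermal patch):
  [0→0.5]: (0.00+52.35)/2 × 0.5 = 13.0875
  [0.5→6.5]: (52.35+10.18)/2 × 6 = 187.59
  [6.5→8.5]: (10.18+5.21)/2 × 2 = 15.39
  [8.5→11.5]: (5.21+1.91)/2 × 3 = 10.68
  Sum = 226.7475 mg/L·hr
Tail: C_last/k_e = 1.91/0.335 = 5.701
AUC_0→∞ (transdermal patch) = 226.7475 + 5.701 = 232.4485 mg/L·hr
F = (AUC_ev/D_ev)/(AUC_iv/D_iv) = (232.4485/100)/(172/50) = 2.324485/3.44 = 0.6757

F = 0.676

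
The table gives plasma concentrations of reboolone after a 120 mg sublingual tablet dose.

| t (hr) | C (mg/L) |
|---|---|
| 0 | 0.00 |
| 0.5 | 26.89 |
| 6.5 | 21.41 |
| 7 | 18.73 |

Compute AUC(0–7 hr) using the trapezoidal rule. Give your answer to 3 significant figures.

Trapezoidal AUC_0→7:
  [0→0.5]: (0.00+26.89)/2 × 0.5 = 6.7225
  [0.5→6.5]: (26.89+21.41)/2 × 6 = 144.9
  [6.5→7]: (21.41+18.73)/2 × 0.5 = 10.035
  Sum = 161.6575 mg/L·hr

AUC = 162 mg/L·hr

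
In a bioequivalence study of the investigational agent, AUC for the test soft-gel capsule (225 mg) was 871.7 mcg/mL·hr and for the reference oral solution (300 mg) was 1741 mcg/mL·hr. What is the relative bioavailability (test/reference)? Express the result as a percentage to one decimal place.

F_rel = 66.8%

F_rel = (AUC_test/D_test) / (AUC_ref/D_ref)
      = (871.7/225) / (1741/300)
      = 3.87422 / 5.80333 = 0.6676 = 66.76%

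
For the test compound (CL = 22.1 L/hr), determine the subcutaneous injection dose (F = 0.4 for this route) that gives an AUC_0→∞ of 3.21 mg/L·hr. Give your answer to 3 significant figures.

Dose = CL × AUC_0→∞ / F
     = 22.1 × 3.21 / 0.4 = 177.3525 mg

Dose = 177 mg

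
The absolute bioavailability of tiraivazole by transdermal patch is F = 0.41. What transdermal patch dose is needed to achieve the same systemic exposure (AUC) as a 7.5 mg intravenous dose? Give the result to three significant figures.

D_transdermal = 18.3 mg

For equal systemic exposure: F × D_ev = D_iv
D_ev = D_iv / F = 7.5 / 0.41 = 18.2927 mg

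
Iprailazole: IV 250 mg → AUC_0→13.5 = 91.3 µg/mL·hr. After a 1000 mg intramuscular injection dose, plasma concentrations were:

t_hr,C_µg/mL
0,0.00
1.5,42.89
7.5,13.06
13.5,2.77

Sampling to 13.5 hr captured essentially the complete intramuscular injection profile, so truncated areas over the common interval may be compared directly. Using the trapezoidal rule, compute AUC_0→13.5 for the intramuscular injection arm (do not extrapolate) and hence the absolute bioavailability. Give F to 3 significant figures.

Trapezoidal AUC_0→13.5 (intramuscular injection):
  [0→1.5]: (0.00+42.89)/2 × 1.5 = 32.1675
  [1.5→7.5]: (42.89+13.06)/2 × 6 = 167.85
  [7.5→13.5]: (13.06+2.77)/2 × 6 = 47.49
  Sum = 247.5075 µg/mL·hr
F = (AUC_ev/D_ev)/(AUC_iv/D_iv) = (247.5075/1000)/(91.3/250) = 0.2475075/0.3652 = 0.6777

F = 0.678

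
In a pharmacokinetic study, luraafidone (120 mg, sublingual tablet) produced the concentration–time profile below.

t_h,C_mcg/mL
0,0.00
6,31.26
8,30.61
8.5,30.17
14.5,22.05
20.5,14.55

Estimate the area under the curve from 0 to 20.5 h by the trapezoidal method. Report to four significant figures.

AUC = 437.3 mcg/mL·h

Trapezoidal AUC_0→20.5:
  [0→6]: (0.00+31.26)/2 × 6 = 93.78
  [6→8]: (31.26+30.61)/2 × 2 = 61.87
  [8→8.5]: (30.61+30.17)/2 × 0.5 = 15.195
  [8.5→14.5]: (30.17+22.05)/2 × 6 = 156.66
  [14.5→20.5]: (22.05+14.55)/2 × 6 = 109.8
  Sum = 437.305 mcg/mL·h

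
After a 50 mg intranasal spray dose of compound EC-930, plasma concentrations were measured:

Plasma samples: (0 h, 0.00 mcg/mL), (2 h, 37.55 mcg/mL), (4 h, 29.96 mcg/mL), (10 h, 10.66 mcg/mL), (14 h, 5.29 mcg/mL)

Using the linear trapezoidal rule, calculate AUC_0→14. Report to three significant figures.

Trapezoidal AUC_0→14:
  [0→2]: (0.00+37.55)/2 × 2 = 37.55
  [2→4]: (37.55+29.96)/2 × 2 = 67.51
  [4→10]: (29.96+10.66)/2 × 6 = 121.86
  [10→14]: (10.66+5.29)/2 × 4 = 31.9
  Sum = 258.82 mcg/mL·h

AUC = 259 mcg/mL·h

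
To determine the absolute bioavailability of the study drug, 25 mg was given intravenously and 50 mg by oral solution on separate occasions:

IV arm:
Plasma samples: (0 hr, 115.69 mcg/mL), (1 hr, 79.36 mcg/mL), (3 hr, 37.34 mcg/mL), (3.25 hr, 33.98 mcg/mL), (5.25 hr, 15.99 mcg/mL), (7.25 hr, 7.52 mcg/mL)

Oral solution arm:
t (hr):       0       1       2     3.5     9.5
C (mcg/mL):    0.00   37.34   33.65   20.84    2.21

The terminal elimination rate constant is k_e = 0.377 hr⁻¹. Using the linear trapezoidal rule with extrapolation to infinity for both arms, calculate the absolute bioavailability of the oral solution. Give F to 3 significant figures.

Trapezoidal AUC_0→7.25 (IV):
  [0→1]: (115.69+79.36)/2 × 1 = 97.525
  [1→3]: (79.36+37.34)/2 × 2 = 116.7
  [3→3.25]: (37.34+33.98)/2 × 0.25 = 8.915
  [3.25→5.25]: (33.98+15.99)/2 × 2 = 49.97
  [5.25→7.25]: (15.99+7.52)/2 × 2 = 23.51
  Sum = 296.62 mcg/mL·hr
IV tail: 7.52/0.377 = 19.947; AUC_iv,0→∞ = 296.62 + 19.947 = 316.567 mcg/mL·hr
Trapezoidal AUC_0→9.5 (oral solution):
  [0→1]: (0.00+37.34)/2 × 1 = 18.67
  [1→2]: (37.34+33.65)/2 × 1 = 35.495
  [2→3.5]: (33.65+20.84)/2 × 1.5 = 40.8675
  [3.5→9.5]: (20.84+2.21)/2 × 6 = 69.15
  Sum = 164.1825 mcg/mL·hr
oral solution tail: 2.21/0.377 = 5.862; AUC_ev,0→∞ = 164.1825 + 5.862 = 170.0445 mcg/mL·hr
F = (AUC_ev/D_ev)/(AUC_iv/D_iv) = (170.0445/50)/(316.567/25) = 3.40089/12.66268 = 0.2686

F = 0.269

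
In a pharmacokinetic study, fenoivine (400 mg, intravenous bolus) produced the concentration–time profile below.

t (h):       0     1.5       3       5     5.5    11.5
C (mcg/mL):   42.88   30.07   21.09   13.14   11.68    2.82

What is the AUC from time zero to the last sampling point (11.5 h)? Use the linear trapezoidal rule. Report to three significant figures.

Trapezoidal AUC_0→11.5:
  [0→1.5]: (42.88+30.07)/2 × 1.5 = 54.7125
  [1.5→3]: (30.07+21.09)/2 × 1.5 = 38.37
  [3→5]: (21.09+13.14)/2 × 2 = 34.23
  [5→5.5]: (13.14+11.68)/2 × 0.5 = 6.205
  [5.5→11.5]: (11.68+2.82)/2 × 6 = 43.5
  Sum = 177.0175 mcg/mL·h

AUC = 177 mcg/mL·h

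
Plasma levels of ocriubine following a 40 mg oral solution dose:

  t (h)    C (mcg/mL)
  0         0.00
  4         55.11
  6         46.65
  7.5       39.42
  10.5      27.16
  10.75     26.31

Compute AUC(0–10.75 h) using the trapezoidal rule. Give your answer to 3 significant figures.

Trapezoidal AUC_0→10.75:
  [0→4]: (0.00+55.11)/2 × 4 = 110.22
  [4→6]: (55.11+46.65)/2 × 2 = 101.76
  [6→7.5]: (46.65+39.42)/2 × 1.5 = 64.5525
  [7.5→10.5]: (39.42+27.16)/2 × 3 = 99.87
  [10.5→10.75]: (27.16+26.31)/2 × 0.25 = 6.68375
  Sum = 383.08625 mcg/mL·h

AUC = 383 mcg/mL·h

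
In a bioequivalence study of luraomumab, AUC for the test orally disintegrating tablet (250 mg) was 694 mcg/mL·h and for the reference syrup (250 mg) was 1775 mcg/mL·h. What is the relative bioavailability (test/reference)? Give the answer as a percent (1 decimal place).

F_rel = 39.1%

F_rel = (AUC_test/D_test) / (AUC_ref/D_ref)
      = (694/250) / (1775/250)
      = 2.776 / 7.1 = 0.3910 = 39.10%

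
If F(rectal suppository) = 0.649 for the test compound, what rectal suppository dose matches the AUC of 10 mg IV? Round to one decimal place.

D_rectal = 15.4 mg

For equal systemic exposure: F × D_ev = D_iv
D_ev = D_iv / F = 10 / 0.649 = 15.4083 mg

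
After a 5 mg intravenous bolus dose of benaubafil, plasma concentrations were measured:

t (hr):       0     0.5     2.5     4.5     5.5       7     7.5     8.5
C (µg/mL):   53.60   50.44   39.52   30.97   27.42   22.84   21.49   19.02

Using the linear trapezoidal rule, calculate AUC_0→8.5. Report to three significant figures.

AUC = 285 µg/mL·hr

Trapezoidal AUC_0→8.5:
  [0→0.5]: (53.60+50.44)/2 × 0.5 = 26.01
  [0.5→2.5]: (50.44+39.52)/2 × 2 = 89.96
  [2.5→4.5]: (39.52+30.97)/2 × 2 = 70.49
  [4.5→5.5]: (30.97+27.42)/2 × 1 = 29.195
  [5.5→7]: (27.42+22.84)/2 × 1.5 = 37.695
  [7→7.5]: (22.84+21.49)/2 × 0.5 = 11.0825
  [7.5→8.5]: (21.49+19.02)/2 × 1 = 20.255
  Sum = 284.6875 µg/mL·hr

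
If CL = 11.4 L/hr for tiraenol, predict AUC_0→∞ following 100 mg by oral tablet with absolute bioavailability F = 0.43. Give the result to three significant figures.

AUC_0→∞ = F × Dose / CL
        = 0.43 × 100 / 11.4 = 3.77193 mg/L·hr

AUC = 3.77 mg/L·hr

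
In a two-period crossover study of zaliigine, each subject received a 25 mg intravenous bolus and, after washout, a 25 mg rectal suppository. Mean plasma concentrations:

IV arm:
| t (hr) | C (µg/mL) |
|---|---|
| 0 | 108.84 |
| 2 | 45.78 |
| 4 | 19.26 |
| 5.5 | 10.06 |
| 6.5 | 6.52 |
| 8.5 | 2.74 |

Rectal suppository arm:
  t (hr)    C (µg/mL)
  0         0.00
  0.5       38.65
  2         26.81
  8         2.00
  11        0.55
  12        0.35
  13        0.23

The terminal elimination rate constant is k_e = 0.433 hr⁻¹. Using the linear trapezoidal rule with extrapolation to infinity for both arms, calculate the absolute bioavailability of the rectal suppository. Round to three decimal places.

F = 0.566

Trapezoidal AUC_0→8.5 (IV):
  [0→2]: (108.84+45.78)/2 × 2 = 154.62
  [2→4]: (45.78+19.26)/2 × 2 = 65.04
  [4→5.5]: (19.26+10.06)/2 × 1.5 = 21.99
  [5.5→6.5]: (10.06+6.52)/2 × 1 = 8.29
  [6.5→8.5]: (6.52+2.74)/2 × 2 = 9.26
  Sum = 259.2 µg/mL·hr
IV tail: 2.74/0.433 = 6.328; AUC_iv,0→∞ = 259.2 + 6.328 = 265.528 µg/mL·hr
Trapezoidal AUC_0→13 (rectal suppository):
  [0→0.5]: (0.00+38.65)/2 × 0.5 = 9.6625
  [0.5→2]: (38.65+26.81)/2 × 1.5 = 49.095
  [2→8]: (26.81+2.00)/2 × 6 = 86.43
  [8→11]: (2.00+0.55)/2 × 3 = 3.825
  [11→12]: (0.55+0.35)/2 × 1 = 0.45
  [12→13]: (0.35+0.23)/2 × 1 = 0.29
  Sum = 149.7525 µg/mL·hr
rectal suppository tail: 0.23/0.433 = 0.531; AUC_ev,0→∞ = 149.7525 + 0.531 = 150.2835 µg/mL·hr
F = (AUC_ev/D_ev)/(AUC_iv/D_iv) = (150.2835/25)/(265.528/25) = 6.01134/10.62112 = 0.5660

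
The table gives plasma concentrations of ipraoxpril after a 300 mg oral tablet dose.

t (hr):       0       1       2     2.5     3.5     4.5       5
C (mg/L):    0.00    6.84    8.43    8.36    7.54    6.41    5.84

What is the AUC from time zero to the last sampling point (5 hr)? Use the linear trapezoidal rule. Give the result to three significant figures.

Trapezoidal AUC_0→5:
  [0→1]: (0.00+6.84)/2 × 1 = 3.42
  [1→2]: (6.84+8.43)/2 × 1 = 7.635
  [2→2.5]: (8.43+8.36)/2 × 0.5 = 4.1975
  [2.5→3.5]: (8.36+7.54)/2 × 1 = 7.95
  [3.5→4.5]: (7.54+6.41)/2 × 1 = 6.975
  [4.5→5]: (6.41+5.84)/2 × 0.5 = 3.0625
  Sum = 33.24 mg/L·hr

AUC = 33.2 mg/L·hr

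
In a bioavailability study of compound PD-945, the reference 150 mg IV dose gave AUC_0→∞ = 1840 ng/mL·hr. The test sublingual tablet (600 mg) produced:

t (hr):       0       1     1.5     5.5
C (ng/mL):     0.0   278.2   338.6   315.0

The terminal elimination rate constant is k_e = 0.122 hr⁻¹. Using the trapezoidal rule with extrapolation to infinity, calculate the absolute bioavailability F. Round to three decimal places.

Trapezoidal AUC_0→5.5 (sublingual tablet):
  [0→1]: (0.0+278.2)/2 × 1 = 139.1
  [1→1.5]: (278.2+338.6)/2 × 0.5 = 154.2
  [1.5→5.5]: (338.6+315.0)/2 × 4 = 1307.2
  Sum = 1600.5 ng/mL·hr
Tail: C_last/k_e = 315.0/0.122 = 2581.967
AUC_0→∞ (sublingual tablet) = 1600.5 + 2581.967 = 4182.467 ng/mL·hr
F = (AUC_ev/D_ev)/(AUC_iv/D_iv) = (4182.467/600)/(1840/150) = 6.97078/12.2667 = 0.5683

F = 0.568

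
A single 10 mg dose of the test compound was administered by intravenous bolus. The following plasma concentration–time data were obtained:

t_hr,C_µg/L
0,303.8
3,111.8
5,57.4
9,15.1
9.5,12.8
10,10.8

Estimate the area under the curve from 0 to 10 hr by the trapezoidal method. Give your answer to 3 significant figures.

AUC = 950 µg/L·hr

Trapezoidal AUC_0→10:
  [0→3]: (303.8+111.8)/2 × 3 = 623.4
  [3→5]: (111.8+57.4)/2 × 2 = 169.2
  [5→9]: (57.4+15.1)/2 × 4 = 145.0
  [9→9.5]: (15.1+12.8)/2 × 0.5 = 6.975
  [9.5→10]: (12.8+10.8)/2 × 0.5 = 5.9
  Sum = 950.475 µg/L·hr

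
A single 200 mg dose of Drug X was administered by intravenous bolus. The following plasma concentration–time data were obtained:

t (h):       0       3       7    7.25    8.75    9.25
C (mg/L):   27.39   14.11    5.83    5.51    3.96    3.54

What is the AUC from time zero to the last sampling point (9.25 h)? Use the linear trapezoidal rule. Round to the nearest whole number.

AUC = 113 mg/L·h

Trapezoidal AUC_0→9.25:
  [0→3]: (27.39+14.11)/2 × 3 = 62.25
  [3→7]: (14.11+5.83)/2 × 4 = 39.88
  [7→7.25]: (5.83+5.51)/2 × 0.25 = 1.4175
  [7.25→8.75]: (5.51+3.96)/2 × 1.5 = 7.1025
  [8.75→9.25]: (3.96+3.54)/2 × 0.5 = 1.875
  Sum = 112.525 mg/L·h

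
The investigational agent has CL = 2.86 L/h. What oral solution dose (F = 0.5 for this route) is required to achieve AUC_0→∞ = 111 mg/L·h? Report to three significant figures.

Dose = 635 mg

Dose = CL × AUC_0→∞ / F
     = 2.86 × 111 / 0.5 = 634.92 mg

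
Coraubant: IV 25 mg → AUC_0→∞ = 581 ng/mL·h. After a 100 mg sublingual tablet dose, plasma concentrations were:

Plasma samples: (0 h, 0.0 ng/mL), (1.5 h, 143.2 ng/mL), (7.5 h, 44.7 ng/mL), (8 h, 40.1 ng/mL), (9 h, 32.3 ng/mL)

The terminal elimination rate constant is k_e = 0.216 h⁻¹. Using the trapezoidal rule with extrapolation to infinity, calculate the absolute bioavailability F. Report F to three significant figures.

Trapezoidal AUC_0→9 (sublingual tablet):
  [0→1.5]: (0.0+143.2)/2 × 1.5 = 107.4
  [1.5→7.5]: (143.2+44.7)/2 × 6 = 563.7
  [7.5→8]: (44.7+40.1)/2 × 0.5 = 21.2
  [8→9]: (40.1+32.3)/2 × 1 = 36.2
  Sum = 728.5 ng/mL·h
Tail: C_last/k_e = 32.3/0.216 = 149.537
AUC_0→∞ (sublingual tablet) = 728.5 + 149.537 = 878.037 ng/mL·h
F = (AUC_ev/D_ev)/(AUC_iv/D_iv) = (878.037/100)/(581/25) = 8.78037/23.24 = 0.3778

F = 0.378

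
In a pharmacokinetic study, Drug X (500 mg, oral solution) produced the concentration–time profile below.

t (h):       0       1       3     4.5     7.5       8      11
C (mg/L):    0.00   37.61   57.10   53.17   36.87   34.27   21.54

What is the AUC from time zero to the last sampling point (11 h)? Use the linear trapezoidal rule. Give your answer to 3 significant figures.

Trapezoidal AUC_0→11:
  [0→1]: (0.00+37.61)/2 × 1 = 18.805
  [1→3]: (37.61+57.10)/2 × 2 = 94.71
  [3→4.5]: (57.10+53.17)/2 × 1.5 = 82.7025
  [4.5→7.5]: (53.17+36.87)/2 × 3 = 135.06
  [7.5→8]: (36.87+34.27)/2 × 0.5 = 17.785
  [8→11]: (34.27+21.54)/2 × 3 = 83.715
  Sum = 432.7775 mg/L·h

AUC = 433 mg/L·h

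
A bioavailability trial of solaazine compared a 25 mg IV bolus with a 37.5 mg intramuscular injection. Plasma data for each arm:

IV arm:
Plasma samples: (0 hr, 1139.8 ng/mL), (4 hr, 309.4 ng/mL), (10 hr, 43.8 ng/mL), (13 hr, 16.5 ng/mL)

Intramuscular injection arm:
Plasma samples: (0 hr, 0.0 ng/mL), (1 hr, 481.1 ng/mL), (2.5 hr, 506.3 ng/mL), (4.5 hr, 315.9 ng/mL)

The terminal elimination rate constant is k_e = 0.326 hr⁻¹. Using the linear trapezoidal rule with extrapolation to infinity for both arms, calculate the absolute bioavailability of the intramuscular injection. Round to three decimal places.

Trapezoidal AUC_0→13 (IV):
  [0→4]: (1139.8+309.4)/2 × 4 = 2898.4
  [4→10]: (309.4+43.8)/2 × 6 = 1059.6
  [10→13]: (43.8+16.5)/2 × 3 = 90.45
  Sum = 4048.45 ng/mL·hr
IV tail: 16.5/0.326 = 50.613; AUC_iv,0→∞ = 4048.45 + 50.613 = 4099.063 ng/mL·hr
Trapezoidal AUC_0→4.5 (intramuscular injection):
  [0→1]: (0.0+481.1)/2 × 1 = 240.55
  [1→2.5]: (481.1+506.3)/2 × 1.5 = 740.55
  [2.5→4.5]: (506.3+315.9)/2 × 2 = 822.2
  Sum = 1803.3 ng/mL·hr
intramuscular injection tail: 315.9/0.326 = 969.018; AUC_ev,0→∞ = 1803.3 + 969.018 = 2772.318 ng/mL·hr
F = (AUC_ev/D_ev)/(AUC_iv/D_iv) = (2772.318/37.5)/(4099.063/25) = 73.92848/163.96252 = 0.4509

F = 0.451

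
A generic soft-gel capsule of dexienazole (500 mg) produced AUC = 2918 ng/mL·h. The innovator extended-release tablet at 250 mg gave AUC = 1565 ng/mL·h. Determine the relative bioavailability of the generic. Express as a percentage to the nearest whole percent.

F_rel = (AUC_test/D_test) / (AUC_ref/D_ref)
      = (2918/500) / (1565/250)
      = 5.836 / 6.26 = 0.9323 = 93.23%

F_rel = 93%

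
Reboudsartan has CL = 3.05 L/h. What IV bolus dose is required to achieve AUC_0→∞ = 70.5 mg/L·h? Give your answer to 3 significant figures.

Dose_iv = CL × AUC_0→∞
     = 3.05 × 70.5 = 215.025 mg

Dose = 215 mg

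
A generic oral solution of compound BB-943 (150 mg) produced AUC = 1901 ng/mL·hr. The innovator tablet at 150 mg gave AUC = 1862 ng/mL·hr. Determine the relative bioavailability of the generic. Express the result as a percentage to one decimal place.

F_rel = (AUC_test/D_test) / (AUC_ref/D_ref)
      = (1901/150) / (1862/150)
      = 12.6733 / 12.4133 = 1.0209 = 102.09%

F_rel = 102.1%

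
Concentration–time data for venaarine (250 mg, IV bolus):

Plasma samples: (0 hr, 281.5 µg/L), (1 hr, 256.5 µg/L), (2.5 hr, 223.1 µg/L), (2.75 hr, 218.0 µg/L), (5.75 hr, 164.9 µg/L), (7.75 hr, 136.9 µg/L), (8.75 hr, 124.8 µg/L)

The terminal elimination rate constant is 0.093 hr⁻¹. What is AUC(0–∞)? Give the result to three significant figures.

AUC = 3030 µg/L·hr

Trapezoidal AUC_0→8.75:
  [0→1]: (281.5+256.5)/2 × 1 = 269.0
  [1→2.5]: (256.5+223.1)/2 × 1.5 = 359.7
  [2.5→2.75]: (223.1+218.0)/2 × 0.25 = 55.1375
  [2.75→5.75]: (218.0+164.9)/2 × 3 = 574.35
  [5.75→7.75]: (164.9+136.9)/2 × 2 = 301.8
  [7.75→8.75]: (136.9+124.8)/2 × 1 = 130.85
  Sum = 1690.8375 µg/L·hr
Extrapolated tail: C_last / k_e = 124.8 / 0.093 = 1341.935
AUC_0→∞ = 1690.8375 + 1341.935 = 3032.7725 µg/L·hr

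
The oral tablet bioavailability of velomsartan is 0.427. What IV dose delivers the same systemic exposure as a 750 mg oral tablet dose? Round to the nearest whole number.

Systemic exposure from an extravascular dose = F × D_ev, so the equivalent IV dose is F × D_ev.
D_iv = F × D_ev = 0.427 × 750 = 320.25 mg

D_iv = 320 mg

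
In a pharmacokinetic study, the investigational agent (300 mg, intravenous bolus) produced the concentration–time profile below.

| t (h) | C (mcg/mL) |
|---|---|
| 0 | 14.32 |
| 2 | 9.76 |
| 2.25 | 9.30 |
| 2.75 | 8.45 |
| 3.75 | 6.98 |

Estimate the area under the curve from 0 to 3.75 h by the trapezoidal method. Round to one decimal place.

Trapezoidal AUC_0→3.75:
  [0→2]: (14.32+9.76)/2 × 2 = 24.08
  [2→2.25]: (9.76+9.30)/2 × 0.25 = 2.3825
  [2.25→2.75]: (9.30+8.45)/2 × 0.5 = 4.4375
  [2.75→3.75]: (8.45+6.98)/2 × 1 = 7.715
  Sum = 38.615 mcg/mL·h

AUC = 38.6 mcg/mL·h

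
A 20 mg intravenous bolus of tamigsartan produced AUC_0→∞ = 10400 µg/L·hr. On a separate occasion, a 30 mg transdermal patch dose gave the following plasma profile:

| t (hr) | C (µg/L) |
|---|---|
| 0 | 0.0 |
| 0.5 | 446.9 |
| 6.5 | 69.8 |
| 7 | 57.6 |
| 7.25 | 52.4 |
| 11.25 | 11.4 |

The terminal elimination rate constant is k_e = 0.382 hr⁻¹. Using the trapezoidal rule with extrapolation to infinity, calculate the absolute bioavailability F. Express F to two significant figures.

Trapezoidal AUC_0→11.25 (transdermal patch):
  [0→0.5]: (0.0+446.9)/2 × 0.5 = 111.725
  [0.5→6.5]: (446.9+69.8)/2 × 6 = 1550.1
  [6.5→7]: (69.8+57.6)/2 × 0.5 = 31.85
  [7→7.25]: (57.6+52.4)/2 × 0.25 = 13.75
  [7.25→11.25]: (52.4+11.4)/2 × 4 = 127.6
  Sum = 1835.025 µg/L·hr
Tail: C_last/k_e = 11.4/0.382 = 29.843
AUC_0→∞ (transdermal patch) = 1835.025 + 29.843 = 1864.868 µg/L·hr
F = (AUC_ev/D_ev)/(AUC_iv/D_iv) = (1864.868/30)/(10400/20) = 62.1623/520 = 0.1195

F = 0.12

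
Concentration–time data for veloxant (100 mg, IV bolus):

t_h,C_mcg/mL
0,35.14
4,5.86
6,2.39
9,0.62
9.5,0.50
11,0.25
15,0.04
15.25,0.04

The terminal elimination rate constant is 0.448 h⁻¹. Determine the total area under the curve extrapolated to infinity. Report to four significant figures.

Trapezoidal AUC_0→15.25:
  [0→4]: (35.14+5.86)/2 × 4 = 82.0
  [4→6]: (5.86+2.39)/2 × 2 = 8.25
  [6→9]: (2.39+0.62)/2 × 3 = 4.515
  [9→9.5]: (0.62+0.50)/2 × 0.5 = 0.28
  [9.5→11]: (0.50+0.25)/2 × 1.5 = 0.5625
  [11→15]: (0.25+0.04)/2 × 4 = 0.58
  [15→15.25]: (0.04+0.04)/2 × 0.25 = 0.01
  Sum = 96.1975 mcg/mL·h
Extrapolated tail: C_last / k_e = 0.04 / 0.448 = 0.089
AUC_0→∞ = 96.1975 + 0.089 = 96.2865 mcg/mL·h

AUC = 96.29 mcg/mL·h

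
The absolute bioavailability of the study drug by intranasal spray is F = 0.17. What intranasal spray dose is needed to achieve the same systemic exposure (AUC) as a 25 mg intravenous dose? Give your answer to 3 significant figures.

For equal systemic exposure: F × D_ev = D_iv
D_ev = D_iv / F = 25 / 0.17 = 147.059 mg

D_intranasal = 147 mg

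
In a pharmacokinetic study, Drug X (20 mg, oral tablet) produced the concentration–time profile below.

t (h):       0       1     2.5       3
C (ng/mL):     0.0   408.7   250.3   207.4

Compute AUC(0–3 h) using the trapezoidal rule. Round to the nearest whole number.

AUC = 813 ng/mL·h

Trapezoidal AUC_0→3:
  [0→1]: (0.0+408.7)/2 × 1 = 204.35
  [1→2.5]: (408.7+250.3)/2 × 1.5 = 494.25
  [2.5→3]: (250.3+207.4)/2 × 0.5 = 114.425
  Sum = 813.025 ng/mL·h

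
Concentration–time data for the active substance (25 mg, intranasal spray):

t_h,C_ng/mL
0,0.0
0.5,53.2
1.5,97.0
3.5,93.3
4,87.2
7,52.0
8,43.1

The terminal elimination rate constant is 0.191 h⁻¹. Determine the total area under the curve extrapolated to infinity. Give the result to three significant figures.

Trapezoidal AUC_0→8:
  [0→0.5]: (0.0+53.2)/2 × 0.5 = 13.3
  [0.5→1.5]: (53.2+97.0)/2 × 1 = 75.1
  [1.5→3.5]: (97.0+93.3)/2 × 2 = 190.3
  [3.5→4]: (93.3+87.2)/2 × 0.5 = 45.125
  [4→7]: (87.2+52.0)/2 × 3 = 208.8
  [7→8]: (52.0+43.1)/2 × 1 = 47.55
  Sum = 580.175 ng/mL·h
Extrapolated tail: C_last / k_e = 43.1 / 0.191 = 225.654
AUC_0→∞ = 580.175 + 225.654 = 805.829 ng/mL·h

AUC = 806 ng/mL·h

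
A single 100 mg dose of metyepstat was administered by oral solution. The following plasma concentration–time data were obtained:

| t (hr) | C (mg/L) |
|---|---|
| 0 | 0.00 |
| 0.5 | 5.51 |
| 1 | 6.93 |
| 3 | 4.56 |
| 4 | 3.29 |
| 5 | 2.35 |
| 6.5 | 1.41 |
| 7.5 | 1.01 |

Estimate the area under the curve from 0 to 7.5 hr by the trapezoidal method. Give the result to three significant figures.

AUC = 26.8 mg/L·hr

Trapezoidal AUC_0→7.5:
  [0→0.5]: (0.00+5.51)/2 × 0.5 = 1.3775
  [0.5→1]: (5.51+6.93)/2 × 0.5 = 3.11
  [1→3]: (6.93+4.56)/2 × 2 = 11.49
  [3→4]: (4.56+3.29)/2 × 1 = 3.925
  [4→5]: (3.29+2.35)/2 × 1 = 2.82
  [5→6.5]: (2.35+1.41)/2 × 1.5 = 2.82
  [6.5→7.5]: (1.41+1.01)/2 × 1 = 1.21
  Sum = 26.7525 mg/L·hr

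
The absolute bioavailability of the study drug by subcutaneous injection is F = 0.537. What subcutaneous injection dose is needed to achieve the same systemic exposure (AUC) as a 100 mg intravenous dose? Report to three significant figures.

For equal systemic exposure: F × D_ev = D_iv
D_ev = D_iv / F = 100 / 0.537 = 186.22 mg

D_subcutaneous = 186 mg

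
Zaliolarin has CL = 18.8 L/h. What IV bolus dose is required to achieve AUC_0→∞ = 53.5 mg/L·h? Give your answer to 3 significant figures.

Dose_iv = CL × AUC_0→∞
     = 18.8 × 53.5 = 1005.8 mg

Dose = 1010 mg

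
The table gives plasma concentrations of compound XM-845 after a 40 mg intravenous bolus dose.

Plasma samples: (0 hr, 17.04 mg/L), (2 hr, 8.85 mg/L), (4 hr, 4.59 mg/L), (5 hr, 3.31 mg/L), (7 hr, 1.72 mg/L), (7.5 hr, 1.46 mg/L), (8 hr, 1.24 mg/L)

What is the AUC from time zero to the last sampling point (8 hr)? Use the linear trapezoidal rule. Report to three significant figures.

Trapezoidal AUC_0→8:
  [0→2]: (17.04+8.85)/2 × 2 = 25.89
  [2→4]: (8.85+4.59)/2 × 2 = 13.44
  [4→5]: (4.59+3.31)/2 × 1 = 3.95
  [5→7]: (3.31+1.72)/2 × 2 = 5.03
  [7→7.5]: (1.72+1.46)/2 × 0.5 = 0.795
  [7.5→8]: (1.46+1.24)/2 × 0.5 = 0.675
  Sum = 49.78 mg/L·hr

AUC = 49.8 mg/L·hr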